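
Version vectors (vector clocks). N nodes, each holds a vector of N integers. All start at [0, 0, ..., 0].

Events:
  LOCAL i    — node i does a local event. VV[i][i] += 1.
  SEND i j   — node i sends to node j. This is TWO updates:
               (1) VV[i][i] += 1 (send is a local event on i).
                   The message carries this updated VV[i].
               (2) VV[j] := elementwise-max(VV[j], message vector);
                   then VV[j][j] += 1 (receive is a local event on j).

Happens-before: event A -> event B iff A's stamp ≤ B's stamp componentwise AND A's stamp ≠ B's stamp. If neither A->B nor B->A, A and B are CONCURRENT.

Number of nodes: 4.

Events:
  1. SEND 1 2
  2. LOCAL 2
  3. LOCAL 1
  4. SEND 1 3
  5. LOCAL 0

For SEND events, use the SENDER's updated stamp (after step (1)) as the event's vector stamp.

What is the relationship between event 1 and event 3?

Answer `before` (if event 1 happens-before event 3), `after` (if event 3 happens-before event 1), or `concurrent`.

Answer: before

Derivation:
Initial: VV[0]=[0, 0, 0, 0]
Initial: VV[1]=[0, 0, 0, 0]
Initial: VV[2]=[0, 0, 0, 0]
Initial: VV[3]=[0, 0, 0, 0]
Event 1: SEND 1->2: VV[1][1]++ -> VV[1]=[0, 1, 0, 0], msg_vec=[0, 1, 0, 0]; VV[2]=max(VV[2],msg_vec) then VV[2][2]++ -> VV[2]=[0, 1, 1, 0]
Event 2: LOCAL 2: VV[2][2]++ -> VV[2]=[0, 1, 2, 0]
Event 3: LOCAL 1: VV[1][1]++ -> VV[1]=[0, 2, 0, 0]
Event 4: SEND 1->3: VV[1][1]++ -> VV[1]=[0, 3, 0, 0], msg_vec=[0, 3, 0, 0]; VV[3]=max(VV[3],msg_vec) then VV[3][3]++ -> VV[3]=[0, 3, 0, 1]
Event 5: LOCAL 0: VV[0][0]++ -> VV[0]=[1, 0, 0, 0]
Event 1 stamp: [0, 1, 0, 0]
Event 3 stamp: [0, 2, 0, 0]
[0, 1, 0, 0] <= [0, 2, 0, 0]? True
[0, 2, 0, 0] <= [0, 1, 0, 0]? False
Relation: before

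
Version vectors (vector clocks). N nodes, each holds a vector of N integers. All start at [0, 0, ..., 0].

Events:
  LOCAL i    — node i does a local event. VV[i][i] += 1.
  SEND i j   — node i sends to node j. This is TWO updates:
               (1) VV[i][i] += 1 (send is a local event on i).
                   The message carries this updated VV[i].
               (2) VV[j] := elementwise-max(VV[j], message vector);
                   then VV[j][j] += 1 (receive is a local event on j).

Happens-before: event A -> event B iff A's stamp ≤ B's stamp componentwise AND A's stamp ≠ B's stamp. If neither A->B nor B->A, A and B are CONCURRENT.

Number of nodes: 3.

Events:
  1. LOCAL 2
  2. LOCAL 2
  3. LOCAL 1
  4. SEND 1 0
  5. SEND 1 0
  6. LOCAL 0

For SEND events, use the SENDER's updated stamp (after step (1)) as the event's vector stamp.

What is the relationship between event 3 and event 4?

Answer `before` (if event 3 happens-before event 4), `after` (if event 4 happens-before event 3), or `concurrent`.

Answer: before

Derivation:
Initial: VV[0]=[0, 0, 0]
Initial: VV[1]=[0, 0, 0]
Initial: VV[2]=[0, 0, 0]
Event 1: LOCAL 2: VV[2][2]++ -> VV[2]=[0, 0, 1]
Event 2: LOCAL 2: VV[2][2]++ -> VV[2]=[0, 0, 2]
Event 3: LOCAL 1: VV[1][1]++ -> VV[1]=[0, 1, 0]
Event 4: SEND 1->0: VV[1][1]++ -> VV[1]=[0, 2, 0], msg_vec=[0, 2, 0]; VV[0]=max(VV[0],msg_vec) then VV[0][0]++ -> VV[0]=[1, 2, 0]
Event 5: SEND 1->0: VV[1][1]++ -> VV[1]=[0, 3, 0], msg_vec=[0, 3, 0]; VV[0]=max(VV[0],msg_vec) then VV[0][0]++ -> VV[0]=[2, 3, 0]
Event 6: LOCAL 0: VV[0][0]++ -> VV[0]=[3, 3, 0]
Event 3 stamp: [0, 1, 0]
Event 4 stamp: [0, 2, 0]
[0, 1, 0] <= [0, 2, 0]? True
[0, 2, 0] <= [0, 1, 0]? False
Relation: before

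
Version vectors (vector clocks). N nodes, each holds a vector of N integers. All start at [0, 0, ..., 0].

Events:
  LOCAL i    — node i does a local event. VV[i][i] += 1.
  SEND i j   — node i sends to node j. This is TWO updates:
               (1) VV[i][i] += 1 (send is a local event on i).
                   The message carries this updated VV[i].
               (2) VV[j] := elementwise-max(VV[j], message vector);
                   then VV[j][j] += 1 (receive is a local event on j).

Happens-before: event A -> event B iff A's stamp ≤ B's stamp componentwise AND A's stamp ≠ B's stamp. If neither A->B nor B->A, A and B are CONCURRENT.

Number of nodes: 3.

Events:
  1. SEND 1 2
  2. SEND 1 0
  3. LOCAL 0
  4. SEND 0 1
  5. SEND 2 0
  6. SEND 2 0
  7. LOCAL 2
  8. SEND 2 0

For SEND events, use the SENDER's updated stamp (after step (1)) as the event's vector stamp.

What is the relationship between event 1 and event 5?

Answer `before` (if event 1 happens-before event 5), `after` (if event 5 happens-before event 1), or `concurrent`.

Answer: before

Derivation:
Initial: VV[0]=[0, 0, 0]
Initial: VV[1]=[0, 0, 0]
Initial: VV[2]=[0, 0, 0]
Event 1: SEND 1->2: VV[1][1]++ -> VV[1]=[0, 1, 0], msg_vec=[0, 1, 0]; VV[2]=max(VV[2],msg_vec) then VV[2][2]++ -> VV[2]=[0, 1, 1]
Event 2: SEND 1->0: VV[1][1]++ -> VV[1]=[0, 2, 0], msg_vec=[0, 2, 0]; VV[0]=max(VV[0],msg_vec) then VV[0][0]++ -> VV[0]=[1, 2, 0]
Event 3: LOCAL 0: VV[0][0]++ -> VV[0]=[2, 2, 0]
Event 4: SEND 0->1: VV[0][0]++ -> VV[0]=[3, 2, 0], msg_vec=[3, 2, 0]; VV[1]=max(VV[1],msg_vec) then VV[1][1]++ -> VV[1]=[3, 3, 0]
Event 5: SEND 2->0: VV[2][2]++ -> VV[2]=[0, 1, 2], msg_vec=[0, 1, 2]; VV[0]=max(VV[0],msg_vec) then VV[0][0]++ -> VV[0]=[4, 2, 2]
Event 6: SEND 2->0: VV[2][2]++ -> VV[2]=[0, 1, 3], msg_vec=[0, 1, 3]; VV[0]=max(VV[0],msg_vec) then VV[0][0]++ -> VV[0]=[5, 2, 3]
Event 7: LOCAL 2: VV[2][2]++ -> VV[2]=[0, 1, 4]
Event 8: SEND 2->0: VV[2][2]++ -> VV[2]=[0, 1, 5], msg_vec=[0, 1, 5]; VV[0]=max(VV[0],msg_vec) then VV[0][0]++ -> VV[0]=[6, 2, 5]
Event 1 stamp: [0, 1, 0]
Event 5 stamp: [0, 1, 2]
[0, 1, 0] <= [0, 1, 2]? True
[0, 1, 2] <= [0, 1, 0]? False
Relation: before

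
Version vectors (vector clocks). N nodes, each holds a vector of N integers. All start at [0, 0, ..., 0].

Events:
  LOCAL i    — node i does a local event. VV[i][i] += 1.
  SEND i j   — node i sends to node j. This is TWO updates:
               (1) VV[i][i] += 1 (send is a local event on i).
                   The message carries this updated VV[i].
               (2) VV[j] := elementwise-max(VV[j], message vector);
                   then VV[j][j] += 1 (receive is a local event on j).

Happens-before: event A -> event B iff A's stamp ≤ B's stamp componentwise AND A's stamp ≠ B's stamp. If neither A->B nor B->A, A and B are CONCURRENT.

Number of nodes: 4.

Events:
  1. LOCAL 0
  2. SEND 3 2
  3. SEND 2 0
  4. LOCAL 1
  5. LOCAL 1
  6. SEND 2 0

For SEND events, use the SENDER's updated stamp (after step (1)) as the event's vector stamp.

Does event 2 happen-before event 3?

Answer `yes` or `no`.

Answer: yes

Derivation:
Initial: VV[0]=[0, 0, 0, 0]
Initial: VV[1]=[0, 0, 0, 0]
Initial: VV[2]=[0, 0, 0, 0]
Initial: VV[3]=[0, 0, 0, 0]
Event 1: LOCAL 0: VV[0][0]++ -> VV[0]=[1, 0, 0, 0]
Event 2: SEND 3->2: VV[3][3]++ -> VV[3]=[0, 0, 0, 1], msg_vec=[0, 0, 0, 1]; VV[2]=max(VV[2],msg_vec) then VV[2][2]++ -> VV[2]=[0, 0, 1, 1]
Event 3: SEND 2->0: VV[2][2]++ -> VV[2]=[0, 0, 2, 1], msg_vec=[0, 0, 2, 1]; VV[0]=max(VV[0],msg_vec) then VV[0][0]++ -> VV[0]=[2, 0, 2, 1]
Event 4: LOCAL 1: VV[1][1]++ -> VV[1]=[0, 1, 0, 0]
Event 5: LOCAL 1: VV[1][1]++ -> VV[1]=[0, 2, 0, 0]
Event 6: SEND 2->0: VV[2][2]++ -> VV[2]=[0, 0, 3, 1], msg_vec=[0, 0, 3, 1]; VV[0]=max(VV[0],msg_vec) then VV[0][0]++ -> VV[0]=[3, 0, 3, 1]
Event 2 stamp: [0, 0, 0, 1]
Event 3 stamp: [0, 0, 2, 1]
[0, 0, 0, 1] <= [0, 0, 2, 1]? True. Equal? False. Happens-before: True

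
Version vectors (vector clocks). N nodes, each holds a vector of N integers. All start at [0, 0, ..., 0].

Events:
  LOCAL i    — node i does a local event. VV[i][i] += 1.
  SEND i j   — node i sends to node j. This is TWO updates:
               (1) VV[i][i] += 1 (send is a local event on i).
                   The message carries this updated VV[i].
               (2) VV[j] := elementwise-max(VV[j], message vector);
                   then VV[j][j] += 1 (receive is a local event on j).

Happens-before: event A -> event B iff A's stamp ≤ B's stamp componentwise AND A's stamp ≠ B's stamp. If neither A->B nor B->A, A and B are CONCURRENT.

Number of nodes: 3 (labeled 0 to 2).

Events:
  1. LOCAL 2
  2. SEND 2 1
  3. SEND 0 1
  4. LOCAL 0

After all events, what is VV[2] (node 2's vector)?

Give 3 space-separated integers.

Answer: 0 0 2

Derivation:
Initial: VV[0]=[0, 0, 0]
Initial: VV[1]=[0, 0, 0]
Initial: VV[2]=[0, 0, 0]
Event 1: LOCAL 2: VV[2][2]++ -> VV[2]=[0, 0, 1]
Event 2: SEND 2->1: VV[2][2]++ -> VV[2]=[0, 0, 2], msg_vec=[0, 0, 2]; VV[1]=max(VV[1],msg_vec) then VV[1][1]++ -> VV[1]=[0, 1, 2]
Event 3: SEND 0->1: VV[0][0]++ -> VV[0]=[1, 0, 0], msg_vec=[1, 0, 0]; VV[1]=max(VV[1],msg_vec) then VV[1][1]++ -> VV[1]=[1, 2, 2]
Event 4: LOCAL 0: VV[0][0]++ -> VV[0]=[2, 0, 0]
Final vectors: VV[0]=[2, 0, 0]; VV[1]=[1, 2, 2]; VV[2]=[0, 0, 2]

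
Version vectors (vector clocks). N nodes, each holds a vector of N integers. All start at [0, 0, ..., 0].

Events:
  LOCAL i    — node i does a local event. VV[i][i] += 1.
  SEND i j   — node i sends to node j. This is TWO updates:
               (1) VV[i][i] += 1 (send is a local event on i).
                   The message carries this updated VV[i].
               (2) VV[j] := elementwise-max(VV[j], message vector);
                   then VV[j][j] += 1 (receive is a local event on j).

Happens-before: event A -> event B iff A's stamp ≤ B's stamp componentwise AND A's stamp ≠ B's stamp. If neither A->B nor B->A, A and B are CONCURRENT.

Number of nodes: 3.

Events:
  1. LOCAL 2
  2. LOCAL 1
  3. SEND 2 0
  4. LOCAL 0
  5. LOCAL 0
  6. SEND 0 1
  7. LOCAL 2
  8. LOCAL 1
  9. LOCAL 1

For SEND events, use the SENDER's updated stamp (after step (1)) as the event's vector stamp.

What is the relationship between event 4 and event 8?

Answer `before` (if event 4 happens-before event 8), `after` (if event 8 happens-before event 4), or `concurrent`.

Answer: before

Derivation:
Initial: VV[0]=[0, 0, 0]
Initial: VV[1]=[0, 0, 0]
Initial: VV[2]=[0, 0, 0]
Event 1: LOCAL 2: VV[2][2]++ -> VV[2]=[0, 0, 1]
Event 2: LOCAL 1: VV[1][1]++ -> VV[1]=[0, 1, 0]
Event 3: SEND 2->0: VV[2][2]++ -> VV[2]=[0, 0, 2], msg_vec=[0, 0, 2]; VV[0]=max(VV[0],msg_vec) then VV[0][0]++ -> VV[0]=[1, 0, 2]
Event 4: LOCAL 0: VV[0][0]++ -> VV[0]=[2, 0, 2]
Event 5: LOCAL 0: VV[0][0]++ -> VV[0]=[3, 0, 2]
Event 6: SEND 0->1: VV[0][0]++ -> VV[0]=[4, 0, 2], msg_vec=[4, 0, 2]; VV[1]=max(VV[1],msg_vec) then VV[1][1]++ -> VV[1]=[4, 2, 2]
Event 7: LOCAL 2: VV[2][2]++ -> VV[2]=[0, 0, 3]
Event 8: LOCAL 1: VV[1][1]++ -> VV[1]=[4, 3, 2]
Event 9: LOCAL 1: VV[1][1]++ -> VV[1]=[4, 4, 2]
Event 4 stamp: [2, 0, 2]
Event 8 stamp: [4, 3, 2]
[2, 0, 2] <= [4, 3, 2]? True
[4, 3, 2] <= [2, 0, 2]? False
Relation: before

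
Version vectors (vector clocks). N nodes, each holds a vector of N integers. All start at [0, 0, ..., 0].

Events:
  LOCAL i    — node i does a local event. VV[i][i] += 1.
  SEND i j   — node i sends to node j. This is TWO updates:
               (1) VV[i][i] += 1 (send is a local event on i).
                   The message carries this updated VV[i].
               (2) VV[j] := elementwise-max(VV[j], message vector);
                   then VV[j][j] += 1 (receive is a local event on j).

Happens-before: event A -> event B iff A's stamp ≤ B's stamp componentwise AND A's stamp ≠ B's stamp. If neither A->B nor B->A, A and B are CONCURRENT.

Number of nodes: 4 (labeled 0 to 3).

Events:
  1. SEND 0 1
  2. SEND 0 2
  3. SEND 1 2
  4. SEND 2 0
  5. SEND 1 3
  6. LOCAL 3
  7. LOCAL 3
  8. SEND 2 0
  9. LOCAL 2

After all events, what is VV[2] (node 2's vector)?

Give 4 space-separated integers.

Answer: 2 2 5 0

Derivation:
Initial: VV[0]=[0, 0, 0, 0]
Initial: VV[1]=[0, 0, 0, 0]
Initial: VV[2]=[0, 0, 0, 0]
Initial: VV[3]=[0, 0, 0, 0]
Event 1: SEND 0->1: VV[0][0]++ -> VV[0]=[1, 0, 0, 0], msg_vec=[1, 0, 0, 0]; VV[1]=max(VV[1],msg_vec) then VV[1][1]++ -> VV[1]=[1, 1, 0, 0]
Event 2: SEND 0->2: VV[0][0]++ -> VV[0]=[2, 0, 0, 0], msg_vec=[2, 0, 0, 0]; VV[2]=max(VV[2],msg_vec) then VV[2][2]++ -> VV[2]=[2, 0, 1, 0]
Event 3: SEND 1->2: VV[1][1]++ -> VV[1]=[1, 2, 0, 0], msg_vec=[1, 2, 0, 0]; VV[2]=max(VV[2],msg_vec) then VV[2][2]++ -> VV[2]=[2, 2, 2, 0]
Event 4: SEND 2->0: VV[2][2]++ -> VV[2]=[2, 2, 3, 0], msg_vec=[2, 2, 3, 0]; VV[0]=max(VV[0],msg_vec) then VV[0][0]++ -> VV[0]=[3, 2, 3, 0]
Event 5: SEND 1->3: VV[1][1]++ -> VV[1]=[1, 3, 0, 0], msg_vec=[1, 3, 0, 0]; VV[3]=max(VV[3],msg_vec) then VV[3][3]++ -> VV[3]=[1, 3, 0, 1]
Event 6: LOCAL 3: VV[3][3]++ -> VV[3]=[1, 3, 0, 2]
Event 7: LOCAL 3: VV[3][3]++ -> VV[3]=[1, 3, 0, 3]
Event 8: SEND 2->0: VV[2][2]++ -> VV[2]=[2, 2, 4, 0], msg_vec=[2, 2, 4, 0]; VV[0]=max(VV[0],msg_vec) then VV[0][0]++ -> VV[0]=[4, 2, 4, 0]
Event 9: LOCAL 2: VV[2][2]++ -> VV[2]=[2, 2, 5, 0]
Final vectors: VV[0]=[4, 2, 4, 0]; VV[1]=[1, 3, 0, 0]; VV[2]=[2, 2, 5, 0]; VV[3]=[1, 3, 0, 3]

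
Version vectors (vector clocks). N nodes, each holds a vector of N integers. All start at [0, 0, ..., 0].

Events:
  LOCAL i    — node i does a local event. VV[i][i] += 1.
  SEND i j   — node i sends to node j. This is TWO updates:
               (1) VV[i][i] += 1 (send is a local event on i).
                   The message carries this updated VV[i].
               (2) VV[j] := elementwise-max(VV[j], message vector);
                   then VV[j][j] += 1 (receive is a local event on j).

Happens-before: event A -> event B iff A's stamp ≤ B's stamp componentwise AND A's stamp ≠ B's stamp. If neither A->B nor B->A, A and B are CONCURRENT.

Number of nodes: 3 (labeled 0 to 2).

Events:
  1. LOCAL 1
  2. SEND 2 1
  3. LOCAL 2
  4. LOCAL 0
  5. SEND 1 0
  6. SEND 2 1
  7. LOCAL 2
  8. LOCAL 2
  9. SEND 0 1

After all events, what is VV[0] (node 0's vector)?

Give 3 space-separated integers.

Initial: VV[0]=[0, 0, 0]
Initial: VV[1]=[0, 0, 0]
Initial: VV[2]=[0, 0, 0]
Event 1: LOCAL 1: VV[1][1]++ -> VV[1]=[0, 1, 0]
Event 2: SEND 2->1: VV[2][2]++ -> VV[2]=[0, 0, 1], msg_vec=[0, 0, 1]; VV[1]=max(VV[1],msg_vec) then VV[1][1]++ -> VV[1]=[0, 2, 1]
Event 3: LOCAL 2: VV[2][2]++ -> VV[2]=[0, 0, 2]
Event 4: LOCAL 0: VV[0][0]++ -> VV[0]=[1, 0, 0]
Event 5: SEND 1->0: VV[1][1]++ -> VV[1]=[0, 3, 1], msg_vec=[0, 3, 1]; VV[0]=max(VV[0],msg_vec) then VV[0][0]++ -> VV[0]=[2, 3, 1]
Event 6: SEND 2->1: VV[2][2]++ -> VV[2]=[0, 0, 3], msg_vec=[0, 0, 3]; VV[1]=max(VV[1],msg_vec) then VV[1][1]++ -> VV[1]=[0, 4, 3]
Event 7: LOCAL 2: VV[2][2]++ -> VV[2]=[0, 0, 4]
Event 8: LOCAL 2: VV[2][2]++ -> VV[2]=[0, 0, 5]
Event 9: SEND 0->1: VV[0][0]++ -> VV[0]=[3, 3, 1], msg_vec=[3, 3, 1]; VV[1]=max(VV[1],msg_vec) then VV[1][1]++ -> VV[1]=[3, 5, 3]
Final vectors: VV[0]=[3, 3, 1]; VV[1]=[3, 5, 3]; VV[2]=[0, 0, 5]

Answer: 3 3 1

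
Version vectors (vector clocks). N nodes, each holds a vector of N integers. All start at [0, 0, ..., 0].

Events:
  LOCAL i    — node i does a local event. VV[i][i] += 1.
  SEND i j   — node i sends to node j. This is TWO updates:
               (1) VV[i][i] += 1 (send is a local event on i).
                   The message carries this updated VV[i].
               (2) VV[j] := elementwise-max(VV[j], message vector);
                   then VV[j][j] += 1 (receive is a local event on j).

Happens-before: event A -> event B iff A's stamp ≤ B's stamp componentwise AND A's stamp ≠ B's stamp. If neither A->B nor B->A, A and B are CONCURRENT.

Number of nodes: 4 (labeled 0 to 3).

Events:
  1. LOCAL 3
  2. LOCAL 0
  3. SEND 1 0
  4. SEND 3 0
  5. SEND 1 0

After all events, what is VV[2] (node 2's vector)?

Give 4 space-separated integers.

Answer: 0 0 0 0

Derivation:
Initial: VV[0]=[0, 0, 0, 0]
Initial: VV[1]=[0, 0, 0, 0]
Initial: VV[2]=[0, 0, 0, 0]
Initial: VV[3]=[0, 0, 0, 0]
Event 1: LOCAL 3: VV[3][3]++ -> VV[3]=[0, 0, 0, 1]
Event 2: LOCAL 0: VV[0][0]++ -> VV[0]=[1, 0, 0, 0]
Event 3: SEND 1->0: VV[1][1]++ -> VV[1]=[0, 1, 0, 0], msg_vec=[0, 1, 0, 0]; VV[0]=max(VV[0],msg_vec) then VV[0][0]++ -> VV[0]=[2, 1, 0, 0]
Event 4: SEND 3->0: VV[3][3]++ -> VV[3]=[0, 0, 0, 2], msg_vec=[0, 0, 0, 2]; VV[0]=max(VV[0],msg_vec) then VV[0][0]++ -> VV[0]=[3, 1, 0, 2]
Event 5: SEND 1->0: VV[1][1]++ -> VV[1]=[0, 2, 0, 0], msg_vec=[0, 2, 0, 0]; VV[0]=max(VV[0],msg_vec) then VV[0][0]++ -> VV[0]=[4, 2, 0, 2]
Final vectors: VV[0]=[4, 2, 0, 2]; VV[1]=[0, 2, 0, 0]; VV[2]=[0, 0, 0, 0]; VV[3]=[0, 0, 0, 2]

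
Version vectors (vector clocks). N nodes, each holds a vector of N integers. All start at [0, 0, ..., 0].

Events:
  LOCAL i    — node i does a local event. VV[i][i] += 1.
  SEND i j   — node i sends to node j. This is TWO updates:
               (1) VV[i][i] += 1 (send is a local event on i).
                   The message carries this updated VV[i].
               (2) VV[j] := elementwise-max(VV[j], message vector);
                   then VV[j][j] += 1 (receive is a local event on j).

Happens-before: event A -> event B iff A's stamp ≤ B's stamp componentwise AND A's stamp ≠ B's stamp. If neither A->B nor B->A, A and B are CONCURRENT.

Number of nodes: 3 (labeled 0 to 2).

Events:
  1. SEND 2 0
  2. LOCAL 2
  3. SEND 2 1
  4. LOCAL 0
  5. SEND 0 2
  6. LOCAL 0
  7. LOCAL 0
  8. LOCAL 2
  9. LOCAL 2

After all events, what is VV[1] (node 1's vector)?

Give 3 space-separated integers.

Initial: VV[0]=[0, 0, 0]
Initial: VV[1]=[0, 0, 0]
Initial: VV[2]=[0, 0, 0]
Event 1: SEND 2->0: VV[2][2]++ -> VV[2]=[0, 0, 1], msg_vec=[0, 0, 1]; VV[0]=max(VV[0],msg_vec) then VV[0][0]++ -> VV[0]=[1, 0, 1]
Event 2: LOCAL 2: VV[2][2]++ -> VV[2]=[0, 0, 2]
Event 3: SEND 2->1: VV[2][2]++ -> VV[2]=[0, 0, 3], msg_vec=[0, 0, 3]; VV[1]=max(VV[1],msg_vec) then VV[1][1]++ -> VV[1]=[0, 1, 3]
Event 4: LOCAL 0: VV[0][0]++ -> VV[0]=[2, 0, 1]
Event 5: SEND 0->2: VV[0][0]++ -> VV[0]=[3, 0, 1], msg_vec=[3, 0, 1]; VV[2]=max(VV[2],msg_vec) then VV[2][2]++ -> VV[2]=[3, 0, 4]
Event 6: LOCAL 0: VV[0][0]++ -> VV[0]=[4, 0, 1]
Event 7: LOCAL 0: VV[0][0]++ -> VV[0]=[5, 0, 1]
Event 8: LOCAL 2: VV[2][2]++ -> VV[2]=[3, 0, 5]
Event 9: LOCAL 2: VV[2][2]++ -> VV[2]=[3, 0, 6]
Final vectors: VV[0]=[5, 0, 1]; VV[1]=[0, 1, 3]; VV[2]=[3, 0, 6]

Answer: 0 1 3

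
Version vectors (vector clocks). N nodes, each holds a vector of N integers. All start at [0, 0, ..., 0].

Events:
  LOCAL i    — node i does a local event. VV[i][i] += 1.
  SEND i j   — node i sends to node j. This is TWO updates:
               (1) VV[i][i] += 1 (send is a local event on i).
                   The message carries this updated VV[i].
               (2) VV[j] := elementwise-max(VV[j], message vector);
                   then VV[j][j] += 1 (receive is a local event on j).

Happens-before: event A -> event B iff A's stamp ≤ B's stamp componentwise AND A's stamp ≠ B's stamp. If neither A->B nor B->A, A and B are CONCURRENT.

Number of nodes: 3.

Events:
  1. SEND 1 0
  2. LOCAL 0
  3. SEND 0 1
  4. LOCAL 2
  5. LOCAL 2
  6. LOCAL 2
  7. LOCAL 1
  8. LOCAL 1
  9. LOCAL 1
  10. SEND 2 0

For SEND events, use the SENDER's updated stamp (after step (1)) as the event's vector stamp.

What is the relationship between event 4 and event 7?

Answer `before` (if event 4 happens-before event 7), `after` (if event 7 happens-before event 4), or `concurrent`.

Initial: VV[0]=[0, 0, 0]
Initial: VV[1]=[0, 0, 0]
Initial: VV[2]=[0, 0, 0]
Event 1: SEND 1->0: VV[1][1]++ -> VV[1]=[0, 1, 0], msg_vec=[0, 1, 0]; VV[0]=max(VV[0],msg_vec) then VV[0][0]++ -> VV[0]=[1, 1, 0]
Event 2: LOCAL 0: VV[0][0]++ -> VV[0]=[2, 1, 0]
Event 3: SEND 0->1: VV[0][0]++ -> VV[0]=[3, 1, 0], msg_vec=[3, 1, 0]; VV[1]=max(VV[1],msg_vec) then VV[1][1]++ -> VV[1]=[3, 2, 0]
Event 4: LOCAL 2: VV[2][2]++ -> VV[2]=[0, 0, 1]
Event 5: LOCAL 2: VV[2][2]++ -> VV[2]=[0, 0, 2]
Event 6: LOCAL 2: VV[2][2]++ -> VV[2]=[0, 0, 3]
Event 7: LOCAL 1: VV[1][1]++ -> VV[1]=[3, 3, 0]
Event 8: LOCAL 1: VV[1][1]++ -> VV[1]=[3, 4, 0]
Event 9: LOCAL 1: VV[1][1]++ -> VV[1]=[3, 5, 0]
Event 10: SEND 2->0: VV[2][2]++ -> VV[2]=[0, 0, 4], msg_vec=[0, 0, 4]; VV[0]=max(VV[0],msg_vec) then VV[0][0]++ -> VV[0]=[4, 1, 4]
Event 4 stamp: [0, 0, 1]
Event 7 stamp: [3, 3, 0]
[0, 0, 1] <= [3, 3, 0]? False
[3, 3, 0] <= [0, 0, 1]? False
Relation: concurrent

Answer: concurrent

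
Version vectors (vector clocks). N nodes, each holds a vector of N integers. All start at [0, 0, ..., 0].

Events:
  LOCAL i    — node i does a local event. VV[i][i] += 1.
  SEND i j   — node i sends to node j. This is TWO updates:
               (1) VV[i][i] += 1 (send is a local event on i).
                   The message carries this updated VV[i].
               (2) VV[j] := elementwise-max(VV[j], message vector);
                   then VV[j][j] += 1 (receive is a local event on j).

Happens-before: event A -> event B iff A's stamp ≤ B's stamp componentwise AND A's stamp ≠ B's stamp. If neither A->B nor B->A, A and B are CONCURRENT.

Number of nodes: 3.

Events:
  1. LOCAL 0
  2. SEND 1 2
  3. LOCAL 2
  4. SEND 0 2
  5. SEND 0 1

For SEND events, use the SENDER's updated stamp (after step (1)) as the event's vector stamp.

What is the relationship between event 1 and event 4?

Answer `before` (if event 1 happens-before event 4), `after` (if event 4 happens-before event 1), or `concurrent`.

Initial: VV[0]=[0, 0, 0]
Initial: VV[1]=[0, 0, 0]
Initial: VV[2]=[0, 0, 0]
Event 1: LOCAL 0: VV[0][0]++ -> VV[0]=[1, 0, 0]
Event 2: SEND 1->2: VV[1][1]++ -> VV[1]=[0, 1, 0], msg_vec=[0, 1, 0]; VV[2]=max(VV[2],msg_vec) then VV[2][2]++ -> VV[2]=[0, 1, 1]
Event 3: LOCAL 2: VV[2][2]++ -> VV[2]=[0, 1, 2]
Event 4: SEND 0->2: VV[0][0]++ -> VV[0]=[2, 0, 0], msg_vec=[2, 0, 0]; VV[2]=max(VV[2],msg_vec) then VV[2][2]++ -> VV[2]=[2, 1, 3]
Event 5: SEND 0->1: VV[0][0]++ -> VV[0]=[3, 0, 0], msg_vec=[3, 0, 0]; VV[1]=max(VV[1],msg_vec) then VV[1][1]++ -> VV[1]=[3, 2, 0]
Event 1 stamp: [1, 0, 0]
Event 4 stamp: [2, 0, 0]
[1, 0, 0] <= [2, 0, 0]? True
[2, 0, 0] <= [1, 0, 0]? False
Relation: before

Answer: before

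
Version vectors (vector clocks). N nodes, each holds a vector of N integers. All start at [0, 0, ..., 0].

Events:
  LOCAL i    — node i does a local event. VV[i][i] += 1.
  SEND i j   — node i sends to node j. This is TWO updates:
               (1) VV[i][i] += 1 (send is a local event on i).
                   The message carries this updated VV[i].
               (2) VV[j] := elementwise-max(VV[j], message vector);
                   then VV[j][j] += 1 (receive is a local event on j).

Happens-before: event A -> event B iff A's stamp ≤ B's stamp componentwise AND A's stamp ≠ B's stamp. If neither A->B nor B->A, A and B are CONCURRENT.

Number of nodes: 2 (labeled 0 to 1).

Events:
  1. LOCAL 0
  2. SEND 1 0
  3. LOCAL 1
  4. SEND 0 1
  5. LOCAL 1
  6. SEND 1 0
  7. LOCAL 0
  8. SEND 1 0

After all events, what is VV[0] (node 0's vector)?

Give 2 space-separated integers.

Initial: VV[0]=[0, 0]
Initial: VV[1]=[0, 0]
Event 1: LOCAL 0: VV[0][0]++ -> VV[0]=[1, 0]
Event 2: SEND 1->0: VV[1][1]++ -> VV[1]=[0, 1], msg_vec=[0, 1]; VV[0]=max(VV[0],msg_vec) then VV[0][0]++ -> VV[0]=[2, 1]
Event 3: LOCAL 1: VV[1][1]++ -> VV[1]=[0, 2]
Event 4: SEND 0->1: VV[0][0]++ -> VV[0]=[3, 1], msg_vec=[3, 1]; VV[1]=max(VV[1],msg_vec) then VV[1][1]++ -> VV[1]=[3, 3]
Event 5: LOCAL 1: VV[1][1]++ -> VV[1]=[3, 4]
Event 6: SEND 1->0: VV[1][1]++ -> VV[1]=[3, 5], msg_vec=[3, 5]; VV[0]=max(VV[0],msg_vec) then VV[0][0]++ -> VV[0]=[4, 5]
Event 7: LOCAL 0: VV[0][0]++ -> VV[0]=[5, 5]
Event 8: SEND 1->0: VV[1][1]++ -> VV[1]=[3, 6], msg_vec=[3, 6]; VV[0]=max(VV[0],msg_vec) then VV[0][0]++ -> VV[0]=[6, 6]
Final vectors: VV[0]=[6, 6]; VV[1]=[3, 6]

Answer: 6 6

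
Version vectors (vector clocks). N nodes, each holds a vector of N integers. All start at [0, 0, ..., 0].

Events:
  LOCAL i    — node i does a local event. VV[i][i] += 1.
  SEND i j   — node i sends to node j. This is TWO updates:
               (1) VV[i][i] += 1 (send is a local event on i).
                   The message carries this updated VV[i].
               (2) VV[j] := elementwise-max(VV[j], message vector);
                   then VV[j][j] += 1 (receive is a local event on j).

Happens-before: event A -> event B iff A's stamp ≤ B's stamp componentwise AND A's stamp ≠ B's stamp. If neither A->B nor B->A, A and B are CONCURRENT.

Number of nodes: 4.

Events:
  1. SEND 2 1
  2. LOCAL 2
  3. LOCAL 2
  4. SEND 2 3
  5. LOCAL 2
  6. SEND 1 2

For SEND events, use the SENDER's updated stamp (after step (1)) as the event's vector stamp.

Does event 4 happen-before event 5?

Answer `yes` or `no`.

Initial: VV[0]=[0, 0, 0, 0]
Initial: VV[1]=[0, 0, 0, 0]
Initial: VV[2]=[0, 0, 0, 0]
Initial: VV[3]=[0, 0, 0, 0]
Event 1: SEND 2->1: VV[2][2]++ -> VV[2]=[0, 0, 1, 0], msg_vec=[0, 0, 1, 0]; VV[1]=max(VV[1],msg_vec) then VV[1][1]++ -> VV[1]=[0, 1, 1, 0]
Event 2: LOCAL 2: VV[2][2]++ -> VV[2]=[0, 0, 2, 0]
Event 3: LOCAL 2: VV[2][2]++ -> VV[2]=[0, 0, 3, 0]
Event 4: SEND 2->3: VV[2][2]++ -> VV[2]=[0, 0, 4, 0], msg_vec=[0, 0, 4, 0]; VV[3]=max(VV[3],msg_vec) then VV[3][3]++ -> VV[3]=[0, 0, 4, 1]
Event 5: LOCAL 2: VV[2][2]++ -> VV[2]=[0, 0, 5, 0]
Event 6: SEND 1->2: VV[1][1]++ -> VV[1]=[0, 2, 1, 0], msg_vec=[0, 2, 1, 0]; VV[2]=max(VV[2],msg_vec) then VV[2][2]++ -> VV[2]=[0, 2, 6, 0]
Event 4 stamp: [0, 0, 4, 0]
Event 5 stamp: [0, 0, 5, 0]
[0, 0, 4, 0] <= [0, 0, 5, 0]? True. Equal? False. Happens-before: True

Answer: yes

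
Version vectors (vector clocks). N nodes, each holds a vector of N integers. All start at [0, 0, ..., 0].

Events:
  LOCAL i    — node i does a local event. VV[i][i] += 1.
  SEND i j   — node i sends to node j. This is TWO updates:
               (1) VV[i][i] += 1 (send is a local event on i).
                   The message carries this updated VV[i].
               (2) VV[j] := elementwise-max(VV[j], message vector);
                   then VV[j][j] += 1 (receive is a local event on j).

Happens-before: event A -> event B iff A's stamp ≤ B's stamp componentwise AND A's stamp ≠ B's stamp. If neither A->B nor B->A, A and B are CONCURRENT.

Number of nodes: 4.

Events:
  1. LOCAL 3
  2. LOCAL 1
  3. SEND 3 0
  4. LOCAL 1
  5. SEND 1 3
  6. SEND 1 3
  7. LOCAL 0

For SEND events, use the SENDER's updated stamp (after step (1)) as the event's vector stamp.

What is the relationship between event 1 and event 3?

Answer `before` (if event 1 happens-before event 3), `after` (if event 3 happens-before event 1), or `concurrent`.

Answer: before

Derivation:
Initial: VV[0]=[0, 0, 0, 0]
Initial: VV[1]=[0, 0, 0, 0]
Initial: VV[2]=[0, 0, 0, 0]
Initial: VV[3]=[0, 0, 0, 0]
Event 1: LOCAL 3: VV[3][3]++ -> VV[3]=[0, 0, 0, 1]
Event 2: LOCAL 1: VV[1][1]++ -> VV[1]=[0, 1, 0, 0]
Event 3: SEND 3->0: VV[3][3]++ -> VV[3]=[0, 0, 0, 2], msg_vec=[0, 0, 0, 2]; VV[0]=max(VV[0],msg_vec) then VV[0][0]++ -> VV[0]=[1, 0, 0, 2]
Event 4: LOCAL 1: VV[1][1]++ -> VV[1]=[0, 2, 0, 0]
Event 5: SEND 1->3: VV[1][1]++ -> VV[1]=[0, 3, 0, 0], msg_vec=[0, 3, 0, 0]; VV[3]=max(VV[3],msg_vec) then VV[3][3]++ -> VV[3]=[0, 3, 0, 3]
Event 6: SEND 1->3: VV[1][1]++ -> VV[1]=[0, 4, 0, 0], msg_vec=[0, 4, 0, 0]; VV[3]=max(VV[3],msg_vec) then VV[3][3]++ -> VV[3]=[0, 4, 0, 4]
Event 7: LOCAL 0: VV[0][0]++ -> VV[0]=[2, 0, 0, 2]
Event 1 stamp: [0, 0, 0, 1]
Event 3 stamp: [0, 0, 0, 2]
[0, 0, 0, 1] <= [0, 0, 0, 2]? True
[0, 0, 0, 2] <= [0, 0, 0, 1]? False
Relation: before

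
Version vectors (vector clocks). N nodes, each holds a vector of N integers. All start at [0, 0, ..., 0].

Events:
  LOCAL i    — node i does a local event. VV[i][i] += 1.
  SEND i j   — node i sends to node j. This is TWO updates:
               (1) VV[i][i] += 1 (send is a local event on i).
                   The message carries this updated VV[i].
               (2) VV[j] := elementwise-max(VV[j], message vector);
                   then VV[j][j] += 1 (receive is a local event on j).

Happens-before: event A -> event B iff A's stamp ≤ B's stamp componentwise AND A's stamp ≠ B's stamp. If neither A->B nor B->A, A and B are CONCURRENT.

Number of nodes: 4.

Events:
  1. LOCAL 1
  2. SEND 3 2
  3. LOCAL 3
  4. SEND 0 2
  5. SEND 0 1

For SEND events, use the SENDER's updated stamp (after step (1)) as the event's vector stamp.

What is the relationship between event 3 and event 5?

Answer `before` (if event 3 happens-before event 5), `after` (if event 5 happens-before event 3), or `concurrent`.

Initial: VV[0]=[0, 0, 0, 0]
Initial: VV[1]=[0, 0, 0, 0]
Initial: VV[2]=[0, 0, 0, 0]
Initial: VV[3]=[0, 0, 0, 0]
Event 1: LOCAL 1: VV[1][1]++ -> VV[1]=[0, 1, 0, 0]
Event 2: SEND 3->2: VV[3][3]++ -> VV[3]=[0, 0, 0, 1], msg_vec=[0, 0, 0, 1]; VV[2]=max(VV[2],msg_vec) then VV[2][2]++ -> VV[2]=[0, 0, 1, 1]
Event 3: LOCAL 3: VV[3][3]++ -> VV[3]=[0, 0, 0, 2]
Event 4: SEND 0->2: VV[0][0]++ -> VV[0]=[1, 0, 0, 0], msg_vec=[1, 0, 0, 0]; VV[2]=max(VV[2],msg_vec) then VV[2][2]++ -> VV[2]=[1, 0, 2, 1]
Event 5: SEND 0->1: VV[0][0]++ -> VV[0]=[2, 0, 0, 0], msg_vec=[2, 0, 0, 0]; VV[1]=max(VV[1],msg_vec) then VV[1][1]++ -> VV[1]=[2, 2, 0, 0]
Event 3 stamp: [0, 0, 0, 2]
Event 5 stamp: [2, 0, 0, 0]
[0, 0, 0, 2] <= [2, 0, 0, 0]? False
[2, 0, 0, 0] <= [0, 0, 0, 2]? False
Relation: concurrent

Answer: concurrent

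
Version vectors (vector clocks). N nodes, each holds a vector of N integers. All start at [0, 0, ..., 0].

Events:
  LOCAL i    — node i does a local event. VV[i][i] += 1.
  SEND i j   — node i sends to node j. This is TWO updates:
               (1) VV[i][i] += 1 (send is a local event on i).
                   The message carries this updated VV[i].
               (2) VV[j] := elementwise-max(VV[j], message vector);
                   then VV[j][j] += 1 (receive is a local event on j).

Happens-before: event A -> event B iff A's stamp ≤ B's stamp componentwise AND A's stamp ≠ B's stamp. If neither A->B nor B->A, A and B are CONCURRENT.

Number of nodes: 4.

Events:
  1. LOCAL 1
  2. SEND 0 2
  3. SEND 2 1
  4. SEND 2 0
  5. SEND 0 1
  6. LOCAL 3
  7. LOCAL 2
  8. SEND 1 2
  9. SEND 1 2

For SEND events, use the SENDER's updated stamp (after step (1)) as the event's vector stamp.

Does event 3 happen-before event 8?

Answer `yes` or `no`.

Answer: yes

Derivation:
Initial: VV[0]=[0, 0, 0, 0]
Initial: VV[1]=[0, 0, 0, 0]
Initial: VV[2]=[0, 0, 0, 0]
Initial: VV[3]=[0, 0, 0, 0]
Event 1: LOCAL 1: VV[1][1]++ -> VV[1]=[0, 1, 0, 0]
Event 2: SEND 0->2: VV[0][0]++ -> VV[0]=[1, 0, 0, 0], msg_vec=[1, 0, 0, 0]; VV[2]=max(VV[2],msg_vec) then VV[2][2]++ -> VV[2]=[1, 0, 1, 0]
Event 3: SEND 2->1: VV[2][2]++ -> VV[2]=[1, 0, 2, 0], msg_vec=[1, 0, 2, 0]; VV[1]=max(VV[1],msg_vec) then VV[1][1]++ -> VV[1]=[1, 2, 2, 0]
Event 4: SEND 2->0: VV[2][2]++ -> VV[2]=[1, 0, 3, 0], msg_vec=[1, 0, 3, 0]; VV[0]=max(VV[0],msg_vec) then VV[0][0]++ -> VV[0]=[2, 0, 3, 0]
Event 5: SEND 0->1: VV[0][0]++ -> VV[0]=[3, 0, 3, 0], msg_vec=[3, 0, 3, 0]; VV[1]=max(VV[1],msg_vec) then VV[1][1]++ -> VV[1]=[3, 3, 3, 0]
Event 6: LOCAL 3: VV[3][3]++ -> VV[3]=[0, 0, 0, 1]
Event 7: LOCAL 2: VV[2][2]++ -> VV[2]=[1, 0, 4, 0]
Event 8: SEND 1->2: VV[1][1]++ -> VV[1]=[3, 4, 3, 0], msg_vec=[3, 4, 3, 0]; VV[2]=max(VV[2],msg_vec) then VV[2][2]++ -> VV[2]=[3, 4, 5, 0]
Event 9: SEND 1->2: VV[1][1]++ -> VV[1]=[3, 5, 3, 0], msg_vec=[3, 5, 3, 0]; VV[2]=max(VV[2],msg_vec) then VV[2][2]++ -> VV[2]=[3, 5, 6, 0]
Event 3 stamp: [1, 0, 2, 0]
Event 8 stamp: [3, 4, 3, 0]
[1, 0, 2, 0] <= [3, 4, 3, 0]? True. Equal? False. Happens-before: True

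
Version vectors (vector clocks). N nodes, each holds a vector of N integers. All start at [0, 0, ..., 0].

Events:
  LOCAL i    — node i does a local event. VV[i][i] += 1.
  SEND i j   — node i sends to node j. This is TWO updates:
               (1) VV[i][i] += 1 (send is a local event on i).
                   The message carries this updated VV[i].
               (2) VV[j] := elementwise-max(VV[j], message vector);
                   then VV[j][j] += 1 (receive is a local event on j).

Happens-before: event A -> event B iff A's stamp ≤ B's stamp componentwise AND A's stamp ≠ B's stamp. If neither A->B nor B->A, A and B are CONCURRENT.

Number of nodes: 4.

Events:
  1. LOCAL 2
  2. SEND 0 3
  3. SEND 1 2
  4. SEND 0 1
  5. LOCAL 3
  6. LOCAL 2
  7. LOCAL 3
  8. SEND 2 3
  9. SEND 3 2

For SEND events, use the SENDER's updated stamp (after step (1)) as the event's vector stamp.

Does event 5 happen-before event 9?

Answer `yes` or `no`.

Answer: yes

Derivation:
Initial: VV[0]=[0, 0, 0, 0]
Initial: VV[1]=[0, 0, 0, 0]
Initial: VV[2]=[0, 0, 0, 0]
Initial: VV[3]=[0, 0, 0, 0]
Event 1: LOCAL 2: VV[2][2]++ -> VV[2]=[0, 0, 1, 0]
Event 2: SEND 0->3: VV[0][0]++ -> VV[0]=[1, 0, 0, 0], msg_vec=[1, 0, 0, 0]; VV[3]=max(VV[3],msg_vec) then VV[3][3]++ -> VV[3]=[1, 0, 0, 1]
Event 3: SEND 1->2: VV[1][1]++ -> VV[1]=[0, 1, 0, 0], msg_vec=[0, 1, 0, 0]; VV[2]=max(VV[2],msg_vec) then VV[2][2]++ -> VV[2]=[0, 1, 2, 0]
Event 4: SEND 0->1: VV[0][0]++ -> VV[0]=[2, 0, 0, 0], msg_vec=[2, 0, 0, 0]; VV[1]=max(VV[1],msg_vec) then VV[1][1]++ -> VV[1]=[2, 2, 0, 0]
Event 5: LOCAL 3: VV[3][3]++ -> VV[3]=[1, 0, 0, 2]
Event 6: LOCAL 2: VV[2][2]++ -> VV[2]=[0, 1, 3, 0]
Event 7: LOCAL 3: VV[3][3]++ -> VV[3]=[1, 0, 0, 3]
Event 8: SEND 2->3: VV[2][2]++ -> VV[2]=[0, 1, 4, 0], msg_vec=[0, 1, 4, 0]; VV[3]=max(VV[3],msg_vec) then VV[3][3]++ -> VV[3]=[1, 1, 4, 4]
Event 9: SEND 3->2: VV[3][3]++ -> VV[3]=[1, 1, 4, 5], msg_vec=[1, 1, 4, 5]; VV[2]=max(VV[2],msg_vec) then VV[2][2]++ -> VV[2]=[1, 1, 5, 5]
Event 5 stamp: [1, 0, 0, 2]
Event 9 stamp: [1, 1, 4, 5]
[1, 0, 0, 2] <= [1, 1, 4, 5]? True. Equal? False. Happens-before: True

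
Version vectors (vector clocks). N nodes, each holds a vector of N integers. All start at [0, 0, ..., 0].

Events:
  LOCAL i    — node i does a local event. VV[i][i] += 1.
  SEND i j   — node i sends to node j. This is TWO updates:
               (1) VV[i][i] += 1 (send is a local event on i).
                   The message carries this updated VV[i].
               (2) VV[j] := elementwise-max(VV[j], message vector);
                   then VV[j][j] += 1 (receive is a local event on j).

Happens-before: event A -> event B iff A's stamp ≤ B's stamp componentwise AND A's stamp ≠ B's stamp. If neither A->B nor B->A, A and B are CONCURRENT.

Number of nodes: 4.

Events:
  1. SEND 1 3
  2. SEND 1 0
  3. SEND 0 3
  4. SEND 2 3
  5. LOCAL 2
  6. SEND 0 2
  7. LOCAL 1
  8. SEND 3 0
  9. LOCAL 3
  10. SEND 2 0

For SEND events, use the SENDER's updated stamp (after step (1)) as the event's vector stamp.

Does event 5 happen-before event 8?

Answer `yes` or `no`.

Initial: VV[0]=[0, 0, 0, 0]
Initial: VV[1]=[0, 0, 0, 0]
Initial: VV[2]=[0, 0, 0, 0]
Initial: VV[3]=[0, 0, 0, 0]
Event 1: SEND 1->3: VV[1][1]++ -> VV[1]=[0, 1, 0, 0], msg_vec=[0, 1, 0, 0]; VV[3]=max(VV[3],msg_vec) then VV[3][3]++ -> VV[3]=[0, 1, 0, 1]
Event 2: SEND 1->0: VV[1][1]++ -> VV[1]=[0, 2, 0, 0], msg_vec=[0, 2, 0, 0]; VV[0]=max(VV[0],msg_vec) then VV[0][0]++ -> VV[0]=[1, 2, 0, 0]
Event 3: SEND 0->3: VV[0][0]++ -> VV[0]=[2, 2, 0, 0], msg_vec=[2, 2, 0, 0]; VV[3]=max(VV[3],msg_vec) then VV[3][3]++ -> VV[3]=[2, 2, 0, 2]
Event 4: SEND 2->3: VV[2][2]++ -> VV[2]=[0, 0, 1, 0], msg_vec=[0, 0, 1, 0]; VV[3]=max(VV[3],msg_vec) then VV[3][3]++ -> VV[3]=[2, 2, 1, 3]
Event 5: LOCAL 2: VV[2][2]++ -> VV[2]=[0, 0, 2, 0]
Event 6: SEND 0->2: VV[0][0]++ -> VV[0]=[3, 2, 0, 0], msg_vec=[3, 2, 0, 0]; VV[2]=max(VV[2],msg_vec) then VV[2][2]++ -> VV[2]=[3, 2, 3, 0]
Event 7: LOCAL 1: VV[1][1]++ -> VV[1]=[0, 3, 0, 0]
Event 8: SEND 3->0: VV[3][3]++ -> VV[3]=[2, 2, 1, 4], msg_vec=[2, 2, 1, 4]; VV[0]=max(VV[0],msg_vec) then VV[0][0]++ -> VV[0]=[4, 2, 1, 4]
Event 9: LOCAL 3: VV[3][3]++ -> VV[3]=[2, 2, 1, 5]
Event 10: SEND 2->0: VV[2][2]++ -> VV[2]=[3, 2, 4, 0], msg_vec=[3, 2, 4, 0]; VV[0]=max(VV[0],msg_vec) then VV[0][0]++ -> VV[0]=[5, 2, 4, 4]
Event 5 stamp: [0, 0, 2, 0]
Event 8 stamp: [2, 2, 1, 4]
[0, 0, 2, 0] <= [2, 2, 1, 4]? False. Equal? False. Happens-before: False

Answer: no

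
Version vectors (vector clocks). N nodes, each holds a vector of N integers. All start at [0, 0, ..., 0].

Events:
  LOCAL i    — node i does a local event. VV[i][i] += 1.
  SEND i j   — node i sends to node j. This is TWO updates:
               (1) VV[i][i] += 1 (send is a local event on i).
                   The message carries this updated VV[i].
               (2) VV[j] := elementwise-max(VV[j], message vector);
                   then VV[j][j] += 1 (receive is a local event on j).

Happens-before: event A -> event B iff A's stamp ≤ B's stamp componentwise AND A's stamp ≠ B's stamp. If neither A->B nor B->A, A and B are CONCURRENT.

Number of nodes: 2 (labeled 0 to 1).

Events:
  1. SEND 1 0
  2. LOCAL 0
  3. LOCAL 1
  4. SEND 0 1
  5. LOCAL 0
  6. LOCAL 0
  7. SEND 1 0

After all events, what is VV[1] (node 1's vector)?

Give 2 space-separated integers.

Initial: VV[0]=[0, 0]
Initial: VV[1]=[0, 0]
Event 1: SEND 1->0: VV[1][1]++ -> VV[1]=[0, 1], msg_vec=[0, 1]; VV[0]=max(VV[0],msg_vec) then VV[0][0]++ -> VV[0]=[1, 1]
Event 2: LOCAL 0: VV[0][0]++ -> VV[0]=[2, 1]
Event 3: LOCAL 1: VV[1][1]++ -> VV[1]=[0, 2]
Event 4: SEND 0->1: VV[0][0]++ -> VV[0]=[3, 1], msg_vec=[3, 1]; VV[1]=max(VV[1],msg_vec) then VV[1][1]++ -> VV[1]=[3, 3]
Event 5: LOCAL 0: VV[0][0]++ -> VV[0]=[4, 1]
Event 6: LOCAL 0: VV[0][0]++ -> VV[0]=[5, 1]
Event 7: SEND 1->0: VV[1][1]++ -> VV[1]=[3, 4], msg_vec=[3, 4]; VV[0]=max(VV[0],msg_vec) then VV[0][0]++ -> VV[0]=[6, 4]
Final vectors: VV[0]=[6, 4]; VV[1]=[3, 4]

Answer: 3 4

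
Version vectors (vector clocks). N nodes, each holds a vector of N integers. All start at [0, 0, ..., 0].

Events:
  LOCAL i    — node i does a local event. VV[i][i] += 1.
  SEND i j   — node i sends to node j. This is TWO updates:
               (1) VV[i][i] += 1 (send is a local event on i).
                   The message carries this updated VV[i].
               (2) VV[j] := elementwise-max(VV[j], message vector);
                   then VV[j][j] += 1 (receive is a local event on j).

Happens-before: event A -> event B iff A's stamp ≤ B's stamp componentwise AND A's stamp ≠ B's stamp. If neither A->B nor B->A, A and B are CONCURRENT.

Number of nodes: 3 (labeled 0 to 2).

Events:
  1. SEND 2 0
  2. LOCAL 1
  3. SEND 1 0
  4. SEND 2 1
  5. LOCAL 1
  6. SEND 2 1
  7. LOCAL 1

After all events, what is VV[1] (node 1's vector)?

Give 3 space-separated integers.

Answer: 0 6 3

Derivation:
Initial: VV[0]=[0, 0, 0]
Initial: VV[1]=[0, 0, 0]
Initial: VV[2]=[0, 0, 0]
Event 1: SEND 2->0: VV[2][2]++ -> VV[2]=[0, 0, 1], msg_vec=[0, 0, 1]; VV[0]=max(VV[0],msg_vec) then VV[0][0]++ -> VV[0]=[1, 0, 1]
Event 2: LOCAL 1: VV[1][1]++ -> VV[1]=[0, 1, 0]
Event 3: SEND 1->0: VV[1][1]++ -> VV[1]=[0, 2, 0], msg_vec=[0, 2, 0]; VV[0]=max(VV[0],msg_vec) then VV[0][0]++ -> VV[0]=[2, 2, 1]
Event 4: SEND 2->1: VV[2][2]++ -> VV[2]=[0, 0, 2], msg_vec=[0, 0, 2]; VV[1]=max(VV[1],msg_vec) then VV[1][1]++ -> VV[1]=[0, 3, 2]
Event 5: LOCAL 1: VV[1][1]++ -> VV[1]=[0, 4, 2]
Event 6: SEND 2->1: VV[2][2]++ -> VV[2]=[0, 0, 3], msg_vec=[0, 0, 3]; VV[1]=max(VV[1],msg_vec) then VV[1][1]++ -> VV[1]=[0, 5, 3]
Event 7: LOCAL 1: VV[1][1]++ -> VV[1]=[0, 6, 3]
Final vectors: VV[0]=[2, 2, 1]; VV[1]=[0, 6, 3]; VV[2]=[0, 0, 3]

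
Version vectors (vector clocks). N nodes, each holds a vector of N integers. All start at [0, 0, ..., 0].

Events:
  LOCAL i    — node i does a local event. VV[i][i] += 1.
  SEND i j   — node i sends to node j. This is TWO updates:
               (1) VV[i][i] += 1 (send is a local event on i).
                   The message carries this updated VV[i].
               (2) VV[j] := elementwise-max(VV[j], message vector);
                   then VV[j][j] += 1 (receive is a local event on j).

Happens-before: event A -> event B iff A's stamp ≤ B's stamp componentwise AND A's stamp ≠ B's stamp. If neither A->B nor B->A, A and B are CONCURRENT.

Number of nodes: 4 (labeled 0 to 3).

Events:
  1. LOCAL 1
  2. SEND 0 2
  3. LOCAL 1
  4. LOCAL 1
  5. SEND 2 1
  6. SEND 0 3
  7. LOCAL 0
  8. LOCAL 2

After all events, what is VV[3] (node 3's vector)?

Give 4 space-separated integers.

Answer: 2 0 0 1

Derivation:
Initial: VV[0]=[0, 0, 0, 0]
Initial: VV[1]=[0, 0, 0, 0]
Initial: VV[2]=[0, 0, 0, 0]
Initial: VV[3]=[0, 0, 0, 0]
Event 1: LOCAL 1: VV[1][1]++ -> VV[1]=[0, 1, 0, 0]
Event 2: SEND 0->2: VV[0][0]++ -> VV[0]=[1, 0, 0, 0], msg_vec=[1, 0, 0, 0]; VV[2]=max(VV[2],msg_vec) then VV[2][2]++ -> VV[2]=[1, 0, 1, 0]
Event 3: LOCAL 1: VV[1][1]++ -> VV[1]=[0, 2, 0, 0]
Event 4: LOCAL 1: VV[1][1]++ -> VV[1]=[0, 3, 0, 0]
Event 5: SEND 2->1: VV[2][2]++ -> VV[2]=[1, 0, 2, 0], msg_vec=[1, 0, 2, 0]; VV[1]=max(VV[1],msg_vec) then VV[1][1]++ -> VV[1]=[1, 4, 2, 0]
Event 6: SEND 0->3: VV[0][0]++ -> VV[0]=[2, 0, 0, 0], msg_vec=[2, 0, 0, 0]; VV[3]=max(VV[3],msg_vec) then VV[3][3]++ -> VV[3]=[2, 0, 0, 1]
Event 7: LOCAL 0: VV[0][0]++ -> VV[0]=[3, 0, 0, 0]
Event 8: LOCAL 2: VV[2][2]++ -> VV[2]=[1, 0, 3, 0]
Final vectors: VV[0]=[3, 0, 0, 0]; VV[1]=[1, 4, 2, 0]; VV[2]=[1, 0, 3, 0]; VV[3]=[2, 0, 0, 1]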